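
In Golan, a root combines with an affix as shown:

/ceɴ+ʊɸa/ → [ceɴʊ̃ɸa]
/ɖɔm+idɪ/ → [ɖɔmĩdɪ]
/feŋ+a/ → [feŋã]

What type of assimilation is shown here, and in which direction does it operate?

The vowel /ʊ/ surfaces as nasalised [ʊ̃] next to the preceding nasal /ɴ/ — it has acquired the [+nasal] feature of its neighbour.
Likewise in the remaining data: /i/ → [ĩ] after /m/; /a/ → [ã] after /ŋ/ — each time a vowel is nasalised next to a preceding nasal.
Because the conditioning nasal is to the left of the vowel that changes, the process is progressive (perseverative).

progressive nasality assimilation (vowel nasalisation)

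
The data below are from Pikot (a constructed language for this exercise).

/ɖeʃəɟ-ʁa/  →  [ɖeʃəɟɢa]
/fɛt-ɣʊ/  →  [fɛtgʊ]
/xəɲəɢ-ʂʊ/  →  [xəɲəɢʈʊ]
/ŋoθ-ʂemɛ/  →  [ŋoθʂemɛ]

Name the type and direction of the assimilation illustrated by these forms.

Underlying /ʁ/ is realised as [ɢ] next to /ɟ/; /ɟ/ itself does not change.
The change fricative → stop matches the manner of the preceding /ɟ/, identifying this as manner assimilation.
Place and voice are unchanged, so the assimilation is partial, not total.
Checking the remaining alternations: /ɣ/ → [g] after /t/ (fricative → stop, matching a stop); /ʂ/ → [ʈ] after /ɢ/ (fricative → stop, matching a stop) — only manner changes, and always toward the preceding segment.
No alternation appears in [ŋoθʂemɛ]: there the adjacent consonants already agree in manner (/ʂ/ and /θ/ are both fricatives), so this form is consistent with the same rule.
The trigger is the preceding segment, so the direction is progressive (perseverative).

progressive manner assimilation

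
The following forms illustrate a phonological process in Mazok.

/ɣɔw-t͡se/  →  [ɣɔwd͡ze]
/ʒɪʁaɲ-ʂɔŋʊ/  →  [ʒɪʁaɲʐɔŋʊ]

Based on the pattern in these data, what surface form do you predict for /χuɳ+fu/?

[χuɳvu]

The data show progressive voicing assimilation: /t͡s/ → [d͡z] after /w/; /ʂ/ → [ʐ] after /ɲ/. In each pair only voicing changes, matching the preceding consonant, while place and manner stay constant.
/f/ is a voiceless labiodental fricative. The preceding trigger /ɳ/ is voiced, so /f/ must become voiced as well.
Changing only its voicing to voiced gives [v] — the voiced labiodental fricative.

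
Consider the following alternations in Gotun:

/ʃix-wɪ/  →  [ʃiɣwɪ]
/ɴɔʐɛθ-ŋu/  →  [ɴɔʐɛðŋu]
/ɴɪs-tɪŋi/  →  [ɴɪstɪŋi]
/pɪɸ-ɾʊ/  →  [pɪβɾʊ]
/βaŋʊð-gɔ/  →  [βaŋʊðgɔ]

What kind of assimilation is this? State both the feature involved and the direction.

regressive voicing assimilation

The segment that alternates is /x/, which surfaces as [ɣ] when adjacent to /w/.
/x/ is voiceless while /w/ is voiced; the output [ɣ] is voiced, matching the trigger — so the feature that spreads is voicing.
Place and manner are unchanged, so the assimilation is partial, not total.
The other alternating forms pattern the same way: /θ/ → [ð] before /ŋ/ (voiceless → voiced, matching voiced); /ɸ/ → [β] before /ɾ/ (voiceless → voiced, matching voiced) — only voicing changes, and always toward the following segment.
No alternation appears in [ɴɪstɪŋi], [βaŋʊðgɔ]: there the adjacent consonants already agree in voicing (/s/ and /t/ are both voiceless; /ð/ and /g/ are both voiced), so these forms are consistent with the same rule.
The trigger is the following segment, so the direction is regressive (anticipatory).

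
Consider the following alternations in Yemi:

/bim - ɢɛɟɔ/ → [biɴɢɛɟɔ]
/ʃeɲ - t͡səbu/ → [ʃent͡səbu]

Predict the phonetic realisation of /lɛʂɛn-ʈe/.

The data show regressive place assimilation: /m/ → [ɴ] before /ɢ/; /ɲ/ → [n] before /t͡s/. In each pair only place changes, matching the following consonant, while manner and voice stay constant.
The rule targets /n/ (voiced alveolar nasal), which sits before the trigger /ʈ/ (retroflex).
Changing only its place to retroflex gives [ɳ] — the voiced retroflex nasal.

[lɛʂɛɳʈe]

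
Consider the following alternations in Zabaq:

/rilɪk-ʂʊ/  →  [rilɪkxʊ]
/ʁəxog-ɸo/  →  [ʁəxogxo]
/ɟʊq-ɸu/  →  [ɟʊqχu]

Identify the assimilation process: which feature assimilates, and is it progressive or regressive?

Underlying /ʂ/ is realised as [x] next to /k/; /k/ itself does not change.
The change retroflex → velar matches the place of the preceding /k/, identifying this as place assimilation.
Manner and voice are unchanged, so the assimilation is partial, not total.
The same holds elsewhere in the data: /ɸ/ → [x] after /g/ (bilabial → velar, matching velar); /ɸ/ → [χ] after /q/ (bilabial → uvular, matching uvular) — only place changes, and always toward the preceding segment.
The trigger is the preceding segment, so the direction is progressive (perseverative).

progressive place assimilation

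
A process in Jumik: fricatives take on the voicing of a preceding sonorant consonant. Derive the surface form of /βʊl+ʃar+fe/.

The rule targets /ʃ/ (voiceless postalveolar fricative), which sits after the trigger /l/ (voiced).
Changing only its voicing to voiced gives [ʒ] — the voiced postalveolar fricative.
The same rule applies at the second boundary: /f/ → [v] next to /r/.

[βʊlʒarve]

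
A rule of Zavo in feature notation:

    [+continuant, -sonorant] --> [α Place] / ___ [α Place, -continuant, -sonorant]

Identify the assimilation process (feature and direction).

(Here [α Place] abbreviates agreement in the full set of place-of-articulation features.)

The shared variable α links the value of the place features (abbreviated [Place]) on the target to the same value on the neighbouring segment, so place is the feature that assimilates.
Since the environment is written after the underscore, the trigger follows the target; the direction is regressive.

regressive place assimilation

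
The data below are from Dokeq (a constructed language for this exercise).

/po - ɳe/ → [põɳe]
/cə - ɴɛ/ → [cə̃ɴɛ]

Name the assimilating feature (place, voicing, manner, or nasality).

The vowel /o/ surfaces as nasalised [õ] next to the following nasal /ɳ/ — it has acquired the [+nasal] feature of its neighbour.
Likewise in the remaining data: /ə/ → [ə̃] before /ɴ/ — each time a vowel is nasalised next to a following nasal.

nasality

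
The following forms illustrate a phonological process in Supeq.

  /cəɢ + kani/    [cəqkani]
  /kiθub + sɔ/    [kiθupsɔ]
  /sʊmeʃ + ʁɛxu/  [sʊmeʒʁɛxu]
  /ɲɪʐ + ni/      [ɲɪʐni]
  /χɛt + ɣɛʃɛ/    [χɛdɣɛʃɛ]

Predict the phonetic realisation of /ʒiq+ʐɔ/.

[ʒiɢʐɔ]

The data show regressive voicing assimilation: /ɢ/ → [q] before /k/; /b/ → [p] before /s/; /ʃ/ → [ʒ] before /ʁ/; /t/ → [d] before /ɣ/. In each pair only voicing changes, matching the following consonant, while place and manner stay constant.
No alternation appears in [ɲɪʐni]: there the adjacent consonants already agree in voicing (/ʐ/ and /n/ are both voiced), so this form is consistent with the same rule.
The rule targets /q/ (voiceless uvular stop), which sits before the trigger /ʐ/ (voiced).
The voiced uvular stop is [ɢ], so /q/ → [ɢ].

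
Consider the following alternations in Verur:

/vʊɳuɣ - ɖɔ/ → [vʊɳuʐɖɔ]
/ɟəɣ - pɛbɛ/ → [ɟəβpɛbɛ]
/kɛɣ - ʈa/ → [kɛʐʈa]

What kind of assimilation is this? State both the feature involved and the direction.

Underlying /ɣ/ is realised as [ʐ] next to /ɖ/; /ɖ/ itself does not change.
/ɣ/ is velar while /ɖ/ is retroflex; the output [ʐ] is retroflex, matching the trigger — so the feature that spreads is place.
Manner and voice are unchanged, so the assimilation is partial, not total.
The other alternating forms pattern the same way: /ɣ/ → [β] before /p/ (velar → bilabial, matching bilabial); /ɣ/ → [ʐ] before /ʈ/ (velar → retroflex, matching retroflex) — only place changes, and always toward the following segment.
The trigger is the following segment, so the direction is regressive (anticipatory).

regressive place assimilation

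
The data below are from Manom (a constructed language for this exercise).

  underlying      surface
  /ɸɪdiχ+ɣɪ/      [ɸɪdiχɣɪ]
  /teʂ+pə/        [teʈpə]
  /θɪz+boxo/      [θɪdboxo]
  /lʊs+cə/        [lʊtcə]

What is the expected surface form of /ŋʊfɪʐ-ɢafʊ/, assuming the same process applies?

The data show regressive manner assimilation: /ʂ/ → [ʈ] before /p/; /z/ → [d] before /b/; /s/ → [t] before /c/. In each pair only manner changes, matching the following consonant, while place and voice stay constant.
Nothing changes in [ɸɪdiχɣɪ]: there the adjacent consonants already agree in manner (/χ/ and /ɣ/ are both fricatives), so this form is consistent with the same rule.
The rule targets /ʐ/ (voiced retroflex fricative), which sits before the trigger /ɢ/ (stop).
Changing only its manner to stop gives [ɖ] — the voiced retroflex stop.

[ŋʊfɪɖɢafʊ]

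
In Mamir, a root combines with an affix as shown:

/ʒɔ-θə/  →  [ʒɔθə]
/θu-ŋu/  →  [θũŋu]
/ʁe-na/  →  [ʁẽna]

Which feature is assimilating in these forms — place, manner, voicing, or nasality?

nasality

The vowel /u/ surfaces as nasalised [ũ] next to the following nasal /ŋ/ — it has acquired the [+nasal] feature of its neighbour.
The other form shows the same pattern: /e/ → [ẽ] before /n/ — each time a vowel is nasalised next to a following nasal.
No change occurs in [ʒɔθə] because the vowel at the boundary is adjacent to an oral consonant, not a nasal (/ɔ/ next to /θ/).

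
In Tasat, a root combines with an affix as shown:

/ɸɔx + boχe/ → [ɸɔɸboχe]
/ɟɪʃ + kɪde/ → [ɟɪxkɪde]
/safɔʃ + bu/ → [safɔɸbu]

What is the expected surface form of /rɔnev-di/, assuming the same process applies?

The data show regressive place assimilation: /x/ → [ɸ] before /b/; /ʃ/ → [x] before /k/; /ʃ/ → [ɸ] before /b/. In each pair only place changes, matching the following consonant, while manner and voice stay constant.
/v/ is a voiced labiodental fricative. The following trigger /d/ is alveolar, so /v/ must become alveolar as well.
A voiced alveolar fricative is [z], so the surface segment is [z].

[rɔnezdi]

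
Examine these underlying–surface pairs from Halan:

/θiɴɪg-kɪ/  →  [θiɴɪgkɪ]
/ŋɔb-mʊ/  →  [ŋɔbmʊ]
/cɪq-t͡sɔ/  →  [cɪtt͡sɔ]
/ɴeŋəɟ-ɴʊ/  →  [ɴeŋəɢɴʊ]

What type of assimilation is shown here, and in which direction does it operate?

Underlying /q/ is realised as [t] next to /t͡s/; /t͡s/ itself does not change.
The change uvular → alveolar matches the place of the following /t͡s/, identifying this as place assimilation.
Manner and voice are unchanged, so the assimilation is partial, not total.
The same holds elsewhere in the data: /ɟ/ → [ɢ] before /ɴ/ (palatal → uvular, matching uvular) — only place changes, and always toward the following segment.
No alternation appears in [θiɴɪgkɪ], [ŋɔbmʊ]: there the adjacent consonants already agree in place (/g/ and /k/ are both velar; /b/ and /m/ are both bilabial), so these forms are consistent with the same rule.
The trigger is the following segment, so the direction is regressive (anticipatory).

regressive place assimilation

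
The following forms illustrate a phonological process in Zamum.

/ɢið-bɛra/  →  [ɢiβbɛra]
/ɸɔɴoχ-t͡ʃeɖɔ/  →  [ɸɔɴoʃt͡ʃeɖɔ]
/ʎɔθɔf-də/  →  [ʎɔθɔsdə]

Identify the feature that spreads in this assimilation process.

The segment that alternates is /ð/, which surfaces as [β] when adjacent to /b/.
The change dental → bilabial matches the place of the following /b/, identifying this as place assimilation.
The other alternating forms pattern the same way: /χ/ → [ʃ] before /t͡ʃ/ (uvular → postalveolar, matching postalveolar); /f/ → [s] before /d/ (labiodental → alveolar, matching alveolar) — only place changes, and always toward the following segment.

place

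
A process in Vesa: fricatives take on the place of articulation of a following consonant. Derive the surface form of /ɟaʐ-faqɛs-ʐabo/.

The rule targets /ʐ/ (voiced retroflex fricative), which sits before the trigger /f/ (labiodental).
The voiced labiodental fricative is [v], so /ʐ/ → [v].
The same rule applies at the second boundary: /s/ → [ʂ] next to /ʐ/.

[ɟavfaqɛʂʐabo]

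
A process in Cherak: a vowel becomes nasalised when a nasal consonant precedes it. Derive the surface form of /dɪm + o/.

/o/ sits next to the nasal /m/ and is therefore nasalised to [õ].

[dɪmõ]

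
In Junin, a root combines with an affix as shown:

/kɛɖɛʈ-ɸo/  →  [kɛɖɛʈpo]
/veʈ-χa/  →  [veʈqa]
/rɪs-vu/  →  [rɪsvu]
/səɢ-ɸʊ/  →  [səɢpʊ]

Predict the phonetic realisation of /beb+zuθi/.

The data show progressive manner assimilation: /ɸ/ → [p] after /ʈ/; /χ/ → [q] after /ʈ/; /ɸ/ → [p] after /ɢ/. In each pair only manner changes, matching the preceding consonant, while place and voice stay constant.
No alternation appears in [rɪsvu]: there the adjacent consonants already agree in manner (/v/ and /s/ are both fricatives), so this form is consistent with the same rule.
The rule targets /z/ (voiced alveolar fricative), which sits after the trigger /b/ (stop).
The voiced alveolar stop is [d], so /z/ → [d].

[bebduθi]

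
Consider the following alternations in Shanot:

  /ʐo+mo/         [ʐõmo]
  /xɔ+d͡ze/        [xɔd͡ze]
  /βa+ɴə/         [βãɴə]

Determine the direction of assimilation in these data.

regressive

The vowel /o/ surfaces as nasalised [õ] next to the following nasal /m/ — it has acquired the [+nasal] feature of its neighbour.
Likewise in the remaining data: /a/ → [ã] before /ɴ/ — each time a vowel is nasalised next to a following nasal.
No change occurs in [xɔd͡ze] because the vowel at the boundary is adjacent to an oral consonant, not a nasal (/ɔ/ next to /d͡z/).
Because the conditioning nasal is to the right of the vowel that changes, the process is regressive (anticipatory).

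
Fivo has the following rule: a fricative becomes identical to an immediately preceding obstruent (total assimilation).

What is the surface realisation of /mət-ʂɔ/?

[məttɔ]

/ʂ/ is the segment targeted by the rule; it sits immediately after /t/, so it assimilates completely and surfaces as [t].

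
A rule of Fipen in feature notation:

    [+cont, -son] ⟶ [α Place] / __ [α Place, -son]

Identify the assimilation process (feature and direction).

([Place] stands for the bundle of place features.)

regressive place assimilation

The rule copies the place features (abbreviated [Place]) from the environment onto the target, so the assimilating feature is place.
Since the environment is written after the underscore, the trigger follows the target; the direction is regressive.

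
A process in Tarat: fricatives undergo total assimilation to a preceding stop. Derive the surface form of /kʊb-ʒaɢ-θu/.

[kʊbbaɢɢu]

/ʒ/ is the segment targeted by the rule; it sits immediately after /b/, so it assimilates completely and surfaces as [b].
At the second juncture, /θ/ likewise becomes [ɢ] adjacent to /ɢ/.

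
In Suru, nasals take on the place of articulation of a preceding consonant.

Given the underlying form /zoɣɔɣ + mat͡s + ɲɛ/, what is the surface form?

[zoɣɔɣŋat͡snɛ]

The rule targets /m/ (voiced bilabial nasal), which sits after the trigger /ɣ/ (velar).
Changing only its place to velar gives [ŋ] — the voiced velar nasal.
At the second juncture, /ɲ/ likewise becomes [n] adjacent to /t͡s/.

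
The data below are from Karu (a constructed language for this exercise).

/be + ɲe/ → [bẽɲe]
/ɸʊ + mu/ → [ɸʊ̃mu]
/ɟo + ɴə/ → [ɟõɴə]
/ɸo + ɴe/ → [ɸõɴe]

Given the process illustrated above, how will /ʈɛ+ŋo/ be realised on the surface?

[ʈɛ̃ŋo]

The data show regressive nasality assimilation (vowel nasalisation): /e/ → [ẽ] before /ɲ/; /ʊ/ → [ʊ̃] before /m/; /o/ → [õ] before /ɴ/ — a vowel is nasalised by an immediately following nasal consonant.
The vowel /ɛ/ is adjacent to the following nasal /ŋ/, so it acquires [+nasal] and surfaces as [ɛ̃].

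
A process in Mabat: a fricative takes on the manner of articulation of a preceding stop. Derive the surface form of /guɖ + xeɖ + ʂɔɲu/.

The rule targets /x/ (voiceless velar fricative), which sits after the trigger /ɖ/ (stop).
A voiceless velar stop is [k], so the surface segment is [k].
At the second juncture, /ʂ/ likewise becomes [ʈ] adjacent to /ɖ/.

[guɖkeɖʈɔɲu]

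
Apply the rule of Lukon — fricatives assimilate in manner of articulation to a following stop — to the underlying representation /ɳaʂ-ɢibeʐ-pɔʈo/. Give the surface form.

/ʂ/ is a voiceless retroflex fricative. The following trigger /ɢ/ is a stop, so /ʂ/ must become a stop as well.
Changing only its manner to stop gives [ʈ] — the voiceless retroflex stop.
The same rule applies at the second boundary: /ʐ/ → [ɖ] next to /p/.

[ɳaʈɢibeɖpɔʈo]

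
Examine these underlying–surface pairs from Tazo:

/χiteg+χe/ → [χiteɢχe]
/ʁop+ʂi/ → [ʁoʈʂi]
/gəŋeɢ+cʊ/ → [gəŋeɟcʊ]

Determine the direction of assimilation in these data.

Underlying /g/ is realised as [ɢ] next to /χ/; /χ/ itself does not change.
The change velar → uvular matches the place of the following /χ/, identifying this as place assimilation.
Checking the remaining alternations: /p/ → [ʈ] before /ʂ/ (bilabial → retroflex, matching retroflex); /ɢ/ → [ɟ] before /c/ (uvular → palatal, matching palatal) — only place changes, and always toward the following segment.
The trigger is the following segment, so the direction is regressive (anticipatory).

regressive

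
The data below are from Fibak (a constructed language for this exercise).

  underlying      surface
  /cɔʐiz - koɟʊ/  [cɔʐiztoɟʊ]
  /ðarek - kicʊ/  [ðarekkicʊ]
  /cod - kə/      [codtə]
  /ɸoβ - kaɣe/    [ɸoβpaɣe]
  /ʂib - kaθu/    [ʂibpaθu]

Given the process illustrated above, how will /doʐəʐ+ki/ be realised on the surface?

[doʐəʐʈi]

The data show progressive place assimilation: /k/ → [t] after /z/; /k/ → [t] after /d/; /k/ → [p] after /β/; /k/ → [p] after /b/. In each pair only place changes, matching the preceding consonant, while manner and voice stay constant.
Nothing changes in [ðarekkicʊ]: there the adjacent consonants already agree in place (/k/ and /k/ are both velar), so this form is consistent with the same rule.
/k/ is a voiceless velar stop. The preceding trigger /ʐ/ is retroflex, so /k/ must become retroflex as well.
A voiceless retroflex stop is [ʈ], so the surface segment is [ʈ].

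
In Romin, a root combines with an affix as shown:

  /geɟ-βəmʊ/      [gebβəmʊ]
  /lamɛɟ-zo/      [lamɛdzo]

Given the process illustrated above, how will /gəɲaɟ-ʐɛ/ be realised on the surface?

[gəɲaɖʐɛ]

The data show regressive place assimilation: /ɟ/ → [b] before /β/; /ɟ/ → [d] before /z/. In each pair only place changes, matching the following consonant, while manner and voice stay constant.
/ɟ/ is a voiced palatal stop. The following trigger /ʐ/ is retroflex, so /ɟ/ must become retroflex as well.
A voiced retroflex stop is [ɖ], so the surface segment is [ɖ].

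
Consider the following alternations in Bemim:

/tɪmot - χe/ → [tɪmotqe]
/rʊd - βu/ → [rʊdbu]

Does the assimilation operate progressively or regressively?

progressive

Comparing underlying and surface forms, /χ/ → [q] is the alternation; the neighbouring /t/ is constant.
The change fricative → stop matches the manner of the preceding /t/, identifying this as manner assimilation.
The other alternating form patterns the same way: /β/ → [b] after /d/ (fricative → stop, matching a stop) — only manner changes, and always toward the preceding segment.
Since the segment that changes follows the conditioning segment, the assimilation is progressive.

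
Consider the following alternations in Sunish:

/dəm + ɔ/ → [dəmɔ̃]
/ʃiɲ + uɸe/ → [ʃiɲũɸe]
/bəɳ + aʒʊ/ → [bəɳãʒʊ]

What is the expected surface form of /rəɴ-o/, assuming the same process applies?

[rəɴõ]

The data show progressive nasality assimilation (vowel nasalisation): /ɔ/ → [ɔ̃] after /m/; /u/ → [ũ] after /ɲ/; /a/ → [ã] after /ɳ/ — a vowel is nasalised by an immediately preceding nasal consonant.
/o/ sits next to the nasal /ɴ/ and is therefore nasalised to [õ].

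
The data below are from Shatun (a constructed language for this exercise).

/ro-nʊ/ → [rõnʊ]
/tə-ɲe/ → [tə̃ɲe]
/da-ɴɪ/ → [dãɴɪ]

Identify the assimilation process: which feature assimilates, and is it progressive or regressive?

The vowel /o/ surfaces as nasalised [õ] next to the following nasal /n/ — it has acquired the [+nasal] feature of its neighbour.
The other forms show the same pattern: /ə/ → [ə̃] before /ɲ/; /a/ → [ã] before /ɴ/ — each time a vowel is nasalised next to a following nasal.
Because the conditioning nasal is to the right of the vowel that changes, the process is regressive (anticipatory).

regressive nasality assimilation (vowel nasalisation)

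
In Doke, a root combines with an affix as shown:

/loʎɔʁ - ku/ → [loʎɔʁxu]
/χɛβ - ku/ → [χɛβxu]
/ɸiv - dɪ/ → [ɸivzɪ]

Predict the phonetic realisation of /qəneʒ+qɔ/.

[qəneʒχɔ]

The data show progressive manner assimilation: /k/ → [x] after /ʁ/; /k/ → [x] after /β/; /d/ → [z] after /v/. In each pair only manner changes, matching the preceding consonant, while place and voice stay constant.
The rule targets /q/ (voiceless uvular stop), which sits after the trigger /ʒ/ (fricative).
Changing only its manner to fricative gives [χ] — the voiceless uvular fricative.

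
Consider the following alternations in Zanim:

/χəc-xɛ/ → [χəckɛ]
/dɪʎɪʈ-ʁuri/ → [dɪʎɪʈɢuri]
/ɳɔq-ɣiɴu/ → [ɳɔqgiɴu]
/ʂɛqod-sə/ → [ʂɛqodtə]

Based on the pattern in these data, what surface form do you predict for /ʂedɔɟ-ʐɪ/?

The data show progressive manner assimilation: /x/ → [k] after /c/; /ʁ/ → [ɢ] after /ʈ/; /ɣ/ → [g] after /q/; /s/ → [t] after /d/. In each pair only manner changes, matching the preceding consonant, while place and voice stay constant.
/ʐ/ is a voiced retroflex fricative. The preceding trigger /ɟ/ is a stop, so /ʐ/ must become a stop as well.
The voiced retroflex stop is [ɖ], so /ʐ/ → [ɖ].

[ʂedɔɟɖɪ]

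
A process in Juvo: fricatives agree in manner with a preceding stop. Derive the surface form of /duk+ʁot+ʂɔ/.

[dukɢotʈɔ]

/ʁ/ is a voiced uvular fricative. The preceding trigger /k/ is a stop, so /ʁ/ must become a stop as well.
A voiced uvular stop is [ɢ], so the surface segment is [ɢ].
At the second juncture, /ʂ/ likewise becomes [ʈ] adjacent to /t/.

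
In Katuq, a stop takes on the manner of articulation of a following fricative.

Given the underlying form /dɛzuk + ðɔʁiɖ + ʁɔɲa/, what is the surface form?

[dɛzuxðɔʁiʐʁɔɲa]

The rule targets /k/ (voiceless velar stop), which sits before the trigger /ð/ (fricative).
The voiceless velar fricative is [x], so /k/ → [x].
At the second juncture, /ɖ/ likewise becomes [ʐ] adjacent to /ʁ/.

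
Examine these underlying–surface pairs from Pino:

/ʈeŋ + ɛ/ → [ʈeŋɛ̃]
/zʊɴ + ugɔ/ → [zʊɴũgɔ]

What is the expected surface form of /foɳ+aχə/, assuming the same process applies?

[foɳãχə]

The data show progressive nasality assimilation (vowel nasalisation): /ɛ/ → [ɛ̃] after /ŋ/; /u/ → [ũ] after /ɴ/ — a vowel is nasalised by an immediately preceding nasal consonant.
/a/ sits next to the nasal /ɳ/ and is therefore nasalised to [ã].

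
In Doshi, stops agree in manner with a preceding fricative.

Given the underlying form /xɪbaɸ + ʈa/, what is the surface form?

The rule targets /ʈ/ (voiceless retroflex stop), which sits after the trigger /ɸ/ (fricative).
A voiceless retroflex fricative is [ʂ], so the surface segment is [ʂ].

[xɪbaɸʂa]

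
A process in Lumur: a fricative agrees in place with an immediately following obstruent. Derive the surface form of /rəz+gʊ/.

[rəɣgʊ]

/z/ is a voiced alveolar fricative. The following trigger /g/ is velar, so /z/ must become velar as well.
A voiced velar fricative is [ɣ], so the surface segment is [ɣ].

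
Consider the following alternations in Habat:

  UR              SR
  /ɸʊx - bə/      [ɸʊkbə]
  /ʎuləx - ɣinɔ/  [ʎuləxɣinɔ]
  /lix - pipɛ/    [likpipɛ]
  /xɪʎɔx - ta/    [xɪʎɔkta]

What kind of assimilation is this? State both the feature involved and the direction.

Comparing underlying and surface forms, /x/ → [k] is the alternation; the neighbouring /b/ is constant.
The change fricative → stop matches the manner of the following /b/, identifying this as manner assimilation.
Place and voice are unchanged, so the assimilation is partial, not total.
The other alternating forms pattern the same way: /x/ → [k] before /p/ (fricative → stop, matching a stop); /x/ → [k] before /t/ (fricative → stop, matching a stop) — only manner changes, and always toward the following segment.
Nothing changes in [ʎuləxɣinɔ]: there the adjacent consonants already agree in manner (/x/ and /ɣ/ are both fricatives), so this form is consistent with the same rule.
Since the segment that changes precedes the conditioning segment, the assimilation is regressive.

regressive manner assimilation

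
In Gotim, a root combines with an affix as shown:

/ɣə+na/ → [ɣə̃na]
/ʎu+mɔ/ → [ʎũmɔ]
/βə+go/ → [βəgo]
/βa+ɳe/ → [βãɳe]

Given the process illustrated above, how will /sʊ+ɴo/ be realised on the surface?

[sʊ̃ɴo]

The data show regressive nasality assimilation (vowel nasalisation): /ə/ → [ə̃] before /n/; /u/ → [ũ] before /m/; /a/ → [ã] before /ɳ/ — a vowel is nasalised by an immediately following nasal consonant.
No change occurs in [βəgo] because the vowel at the boundary is adjacent to an oral consonant, not a nasal (/ə/ next to /g/).
The vowel /ʊ/ is adjacent to the following nasal /ɴ/, so it acquires [+nasal] and surfaces as [ʊ̃].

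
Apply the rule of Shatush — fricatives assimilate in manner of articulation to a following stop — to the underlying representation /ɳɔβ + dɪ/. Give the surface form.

The rule targets /β/ (voiced bilabial fricative), which sits before the trigger /d/ (stop).
A voiced bilabial stop is [b], so the surface segment is [b].

[ɳɔbdɪ]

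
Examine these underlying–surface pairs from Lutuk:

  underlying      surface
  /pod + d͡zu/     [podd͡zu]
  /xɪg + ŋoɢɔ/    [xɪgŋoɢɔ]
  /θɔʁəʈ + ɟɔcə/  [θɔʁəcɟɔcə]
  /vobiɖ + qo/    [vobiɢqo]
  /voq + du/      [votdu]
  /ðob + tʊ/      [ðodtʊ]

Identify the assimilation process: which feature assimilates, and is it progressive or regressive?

Comparing underlying and surface forms, /ʈ/ → [c] is the alternation; the neighbouring /ɟ/ is constant.
/ʈ/ is retroflex while /ɟ/ is palatal; the output [c] is palatal, matching the trigger — so the feature that spreads is place.
Manner and voice are unchanged, so the assimilation is partial, not total.
Checking the remaining alternations: /ɖ/ → [ɢ] before /q/ (retroflex → uvular, matching uvular); /q/ → [t] before /d/ (uvular → alveolar, matching alveolar); /b/ → [d] before /t/ (bilabial → alveolar, matching alveolar) — only place changes, and always toward the following segment.
No alternation appears in [podd͡zu], [xɪgŋoɢɔ]: there the adjacent consonants already agree in place (/d/ and /d͡z/ are both alveolar; /g/ and /ŋ/ are both velar), so these forms are consistent with the same rule.
The trigger is the following segment, so the direction is regressive (anticipatory).

regressive place assimilation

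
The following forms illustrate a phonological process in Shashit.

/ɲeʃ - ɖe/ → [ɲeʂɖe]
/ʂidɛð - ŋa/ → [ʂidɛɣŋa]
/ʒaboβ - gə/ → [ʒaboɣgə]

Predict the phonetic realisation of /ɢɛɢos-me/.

[ɢɛɢoɸme]

The data show regressive place assimilation: /ʃ/ → [ʂ] before /ɖ/; /ð/ → [ɣ] before /ŋ/; /β/ → [ɣ] before /g/. In each pair only place changes, matching the following consonant, while manner and voice stay constant.
The rule targets /s/ (voiceless alveolar fricative), which sits before the trigger /m/ (bilabial).
The voiceless bilabial fricative is [ɸ], so /s/ → [ɸ].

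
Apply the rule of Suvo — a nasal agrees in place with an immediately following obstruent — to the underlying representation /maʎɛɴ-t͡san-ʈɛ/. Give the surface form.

/ɴ/ is a voiced uvular nasal. The following trigger /t͡s/ is alveolar, so /ɴ/ must become alveolar as well.
Changing only its place to alveolar gives [n] — the voiced alveolar nasal.
The same rule applies at the second boundary: /n/ → [ɳ] next to /ʈ/.

[maʎɛnt͡saɳʈɛ]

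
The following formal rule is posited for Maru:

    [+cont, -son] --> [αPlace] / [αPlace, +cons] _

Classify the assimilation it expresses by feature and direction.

The rule copies the place features (abbreviated [Place]) from the environment onto the target, so the assimilating feature is place.
The conditioning segment sits to the left of the focus bar, meaning the trigger precedes the segment that changes — progressive assimilation.

progressive place assimilation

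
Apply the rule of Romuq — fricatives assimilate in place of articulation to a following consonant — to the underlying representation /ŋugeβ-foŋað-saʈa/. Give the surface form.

[ŋugevfoŋazsaʈa]

/β/ is a voiced bilabial fricative. The following trigger /f/ is labiodental, so /β/ must become labiodental as well.
Changing only its place to labiodental gives [v] — the voiced labiodental fricative.
At the second juncture, /ð/ likewise becomes [z] adjacent to /s/.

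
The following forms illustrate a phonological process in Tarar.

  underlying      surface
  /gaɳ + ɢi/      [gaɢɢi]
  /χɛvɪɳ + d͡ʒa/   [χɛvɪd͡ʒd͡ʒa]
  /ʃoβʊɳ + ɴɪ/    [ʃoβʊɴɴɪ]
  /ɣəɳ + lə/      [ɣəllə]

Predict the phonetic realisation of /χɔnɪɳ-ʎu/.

[χɔnɪʎʎu]

The data show regressive total assimilation (/ɳ/ → [ɢ] before /ɢ/; /ɳ/ → [d͡ʒ] before /d͡ʒ/; /ɳ/ → [ɴ] before /ɴ/; /ɳ/ → [l] before /l/): in every case the target segment becomes identical to its following neighbour, copying more than a single feature.
/ɳ/ is the segment targeted by the rule; it sits immediately before /ʎ/, so it assimilates completely and surfaces as [ʎ].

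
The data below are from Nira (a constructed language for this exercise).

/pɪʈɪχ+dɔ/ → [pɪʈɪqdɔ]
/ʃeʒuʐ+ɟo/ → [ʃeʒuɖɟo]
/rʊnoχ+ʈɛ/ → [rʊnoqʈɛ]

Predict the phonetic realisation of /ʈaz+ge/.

The data show regressive manner assimilation: /χ/ → [q] before /d/; /ʐ/ → [ɖ] before /ɟ/; /χ/ → [q] before /ʈ/. In each pair only manner changes, matching the following consonant, while place and voice stay constant.
The rule targets /z/ (voiced alveolar fricative), which sits before the trigger /g/ (stop).
The voiced alveolar stop is [d], so /z/ → [d].

[ʈadge]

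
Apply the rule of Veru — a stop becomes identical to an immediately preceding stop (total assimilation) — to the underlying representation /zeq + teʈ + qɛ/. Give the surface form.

[zeqqeʈʈɛ]

/t/ is the segment targeted by the rule; it sits immediately after /q/, so it assimilates completely and surfaces as [q].
At the second juncture, /q/ likewise becomes [ʈ] adjacent to /ʈ/.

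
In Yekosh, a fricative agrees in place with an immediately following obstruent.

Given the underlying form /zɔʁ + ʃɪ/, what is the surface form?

The rule targets /ʁ/ (voiced uvular fricative), which sits before the trigger /ʃ/ (postalveolar).
Changing only its place to postalveolar gives [ʒ] — the voiced postalveolar fricative.

[zɔʒʃɪ]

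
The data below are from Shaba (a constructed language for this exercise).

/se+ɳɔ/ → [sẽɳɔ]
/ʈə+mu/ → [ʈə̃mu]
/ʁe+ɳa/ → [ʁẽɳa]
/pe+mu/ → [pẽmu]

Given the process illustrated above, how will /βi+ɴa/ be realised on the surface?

The data show regressive nasality assimilation (vowel nasalisation): /e/ → [ẽ] before /ɳ/; /ə/ → [ə̃] before /m/; /e/ → [ẽ] before /m/ — a vowel is nasalised by an immediately following nasal consonant.
/i/ sits next to the nasal /ɴ/ and is therefore nasalised to [ĩ].

[βĩɴa]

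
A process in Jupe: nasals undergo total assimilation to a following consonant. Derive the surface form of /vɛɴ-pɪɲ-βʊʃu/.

[vɛppɪββʊʃu]

/ɴ/ is the segment targeted by the rule; it sits immediately before /p/, so it assimilates completely and surfaces as [p].
At the second juncture, /ɲ/ likewise becomes [β] adjacent to /β/.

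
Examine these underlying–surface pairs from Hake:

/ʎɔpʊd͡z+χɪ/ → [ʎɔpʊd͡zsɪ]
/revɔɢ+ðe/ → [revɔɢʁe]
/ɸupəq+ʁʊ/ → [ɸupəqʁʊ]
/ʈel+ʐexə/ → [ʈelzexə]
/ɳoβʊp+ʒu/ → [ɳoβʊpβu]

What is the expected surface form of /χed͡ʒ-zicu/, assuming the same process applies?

[χed͡ʒʒicu]

The data show progressive place assimilation: /χ/ → [s] after /d͡z/; /ð/ → [ʁ] after /ɢ/; /ʐ/ → [z] after /l/; /ʒ/ → [β] after /p/. In each pair only place changes, matching the preceding consonant, while manner and voice stay constant.
Nothing changes in [ɸupəqʁʊ]: there the adjacent consonants already agree in place (/ʁ/ and /q/ are both uvular), so this form is consistent with the same rule.
The rule targets /z/ (voiced alveolar fricative), which sits after the trigger /d͡ʒ/ (postalveolar).
The voiced postalveolar fricative is [ʒ], so /z/ → [ʒ].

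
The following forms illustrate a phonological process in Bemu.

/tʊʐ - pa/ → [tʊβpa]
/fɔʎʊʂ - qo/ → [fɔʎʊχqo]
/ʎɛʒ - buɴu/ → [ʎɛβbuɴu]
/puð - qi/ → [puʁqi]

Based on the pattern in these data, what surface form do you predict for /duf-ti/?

[dusti]

The data show regressive place assimilation: /ʐ/ → [β] before /p/; /ʂ/ → [χ] before /q/; /ʒ/ → [β] before /b/; /ð/ → [ʁ] before /q/. In each pair only place changes, matching the following consonant, while manner and voice stay constant.
The rule targets /f/ (voiceless labiodental fricative), which sits before the trigger /t/ (alveolar).
A voiceless alveolar fricative is [s], so the surface segment is [s].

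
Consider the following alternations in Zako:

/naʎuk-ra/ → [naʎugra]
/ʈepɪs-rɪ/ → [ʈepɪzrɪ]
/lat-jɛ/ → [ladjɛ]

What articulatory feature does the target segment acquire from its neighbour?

voicing

The segment that alternates is /k/, which surfaces as [g] when adjacent to /r/.
The change voiceless → voiced matches the voicing of the following /r/, identifying this as voicing assimilation.
Checking the remaining alternations: /s/ → [z] before /r/ (voiceless → voiced, matching voiced); /t/ → [d] before /j/ (voiceless → voiced, matching voiced) — only voicing changes, and always toward the following segment.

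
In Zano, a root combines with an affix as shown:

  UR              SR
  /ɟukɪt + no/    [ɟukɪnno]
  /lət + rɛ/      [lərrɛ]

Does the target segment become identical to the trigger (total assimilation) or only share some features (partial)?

Underlying /t/ is realised as [n] next to /n/; /n/ itself does not change.
The output [n] is identical to the trigger /n/ — every feature (place, manner, voicing) has been copied — so this is total assimilation.
The remaining alternation confirms this: /t/ → [r] before /r/ — in each case the output is a copy of the following consonant.

total assimilation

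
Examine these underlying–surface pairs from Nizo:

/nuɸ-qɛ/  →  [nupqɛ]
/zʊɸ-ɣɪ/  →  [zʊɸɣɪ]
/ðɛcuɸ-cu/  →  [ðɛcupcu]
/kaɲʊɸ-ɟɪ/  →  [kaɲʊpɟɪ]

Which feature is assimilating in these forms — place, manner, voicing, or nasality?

The segment that alternates is /ɸ/, which surfaces as [p] when adjacent to /q/.
/ɸ/ is a fricative while /q/ is a stop; the output [p] is a stop, matching the trigger — so the feature that spreads is manner.
Checking the remaining alternations: /ɸ/ → [p] before /c/ (fricative → stop, matching a stop); /ɸ/ → [p] before /ɟ/ (fricative → stop, matching a stop) — only manner changes, and always toward the following segment.
Nothing changes in [zʊɸɣɪ]: there the adjacent consonants already agree in manner (/ɸ/ and /ɣ/ are both fricatives), so this form is consistent with the same rule.

manner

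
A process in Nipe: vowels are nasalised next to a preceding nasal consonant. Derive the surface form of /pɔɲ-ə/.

The vowel /ə/ is adjacent to the preceding nasal /ɲ/, so it acquires [+nasal] and surfaces as [ə̃].

[pɔɲə̃]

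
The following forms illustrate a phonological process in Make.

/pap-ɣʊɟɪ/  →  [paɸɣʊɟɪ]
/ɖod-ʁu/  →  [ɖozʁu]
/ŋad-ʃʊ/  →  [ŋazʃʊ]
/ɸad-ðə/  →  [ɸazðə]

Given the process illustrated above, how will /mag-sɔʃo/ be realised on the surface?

[maɣsɔʃo]

The data show regressive manner assimilation: /p/ → [ɸ] before /ɣ/; /d/ → [z] before /ʁ/; /d/ → [z] before /ʃ/; /d/ → [z] before /ð/. In each pair only manner changes, matching the following consonant, while place and voice stay constant.
The rule targets /g/ (voiced velar stop), which sits before the trigger /s/ (fricative).
A voiced velar fricative is [ɣ], so the surface segment is [ɣ].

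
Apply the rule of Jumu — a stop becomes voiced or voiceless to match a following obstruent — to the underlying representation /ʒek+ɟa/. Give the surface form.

[ʒegɟa]

/k/ is a voiceless velar stop. The following trigger /ɟ/ is voiced, so /k/ must become voiced as well.
A voiced velar stop is [g], so the surface segment is [g].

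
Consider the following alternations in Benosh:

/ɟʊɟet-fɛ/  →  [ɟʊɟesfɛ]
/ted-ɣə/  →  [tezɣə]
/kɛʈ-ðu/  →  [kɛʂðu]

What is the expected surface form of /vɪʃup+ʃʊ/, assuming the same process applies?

[vɪʃuɸʃʊ]

The data show regressive manner assimilation: /t/ → [s] before /f/; /d/ → [z] before /ɣ/; /ʈ/ → [ʂ] before /ð/. In each pair only manner changes, matching the following consonant, while place and voice stay constant.
/p/ is a voiceless bilabial stop. The following trigger /ʃ/ is a fricative, so /p/ must become a fricative as well.
A voiceless bilabial fricative is [ɸ], so the surface segment is [ɸ].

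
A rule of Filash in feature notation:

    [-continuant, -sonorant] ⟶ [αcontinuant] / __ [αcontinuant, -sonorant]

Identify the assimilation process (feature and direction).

The rule copies [continuant] (continuancy) from the environment onto the target stops; since [±continuant] encodes the stop/fricative manner contrast, the assimilating dimension is manner.
Since the environment is written after the underscore, the trigger follows the target; the direction is regressive.

regressive manner assimilation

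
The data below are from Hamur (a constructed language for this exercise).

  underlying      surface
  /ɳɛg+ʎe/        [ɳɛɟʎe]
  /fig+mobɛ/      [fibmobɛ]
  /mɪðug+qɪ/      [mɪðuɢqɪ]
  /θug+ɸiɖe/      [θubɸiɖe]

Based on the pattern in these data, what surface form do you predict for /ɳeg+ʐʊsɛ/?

The data show regressive place assimilation: /g/ → [ɟ] before /ʎ/; /g/ → [b] before /m/; /g/ → [ɢ] before /q/; /g/ → [b] before /ɸ/. In each pair only place changes, matching the following consonant, while manner and voice stay constant.
/g/ is a voiced velar stop. The following trigger /ʐ/ is retroflex, so /g/ must become retroflex as well.
The voiced retroflex stop is [ɖ], so /g/ → [ɖ].

[ɳeɖʐʊsɛ]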